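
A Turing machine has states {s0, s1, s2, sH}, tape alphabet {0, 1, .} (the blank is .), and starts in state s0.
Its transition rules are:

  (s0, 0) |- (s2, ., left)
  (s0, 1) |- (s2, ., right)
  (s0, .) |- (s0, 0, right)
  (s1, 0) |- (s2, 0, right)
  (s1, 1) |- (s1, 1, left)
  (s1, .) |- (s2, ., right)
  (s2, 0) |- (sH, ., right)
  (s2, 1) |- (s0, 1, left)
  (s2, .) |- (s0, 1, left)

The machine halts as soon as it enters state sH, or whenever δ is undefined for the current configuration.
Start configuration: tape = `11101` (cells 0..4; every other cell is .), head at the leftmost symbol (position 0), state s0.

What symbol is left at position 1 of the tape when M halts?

state=s0 head=0 tape=[1]1101   (s0,1)→(s2,.,right)
state=s2 head=1 tape=.[1]101   (s2,1)→(s0,1,left)
state=s0 head=0 tape=[.]1101   (s0,.)→(s0,0,right)
state=s0 head=1 tape=0[1]101   (s0,1)→(s2,.,right)
state=s2 head=2 tape=0.[1]01   (s2,1)→(s0,1,left)
state=s0 head=1 tape=0[.]101   (s0,.)→(s0,0,right)
state=s0 head=2 tape=00[1]01   (s0,1)→(s2,.,right)
state=s2 head=3 tape=00.[0]1   (s2,0)→(sH,.,right)
state=sH head=4 tape=00..[1]
Cell 1 holds 0 when M halts.

0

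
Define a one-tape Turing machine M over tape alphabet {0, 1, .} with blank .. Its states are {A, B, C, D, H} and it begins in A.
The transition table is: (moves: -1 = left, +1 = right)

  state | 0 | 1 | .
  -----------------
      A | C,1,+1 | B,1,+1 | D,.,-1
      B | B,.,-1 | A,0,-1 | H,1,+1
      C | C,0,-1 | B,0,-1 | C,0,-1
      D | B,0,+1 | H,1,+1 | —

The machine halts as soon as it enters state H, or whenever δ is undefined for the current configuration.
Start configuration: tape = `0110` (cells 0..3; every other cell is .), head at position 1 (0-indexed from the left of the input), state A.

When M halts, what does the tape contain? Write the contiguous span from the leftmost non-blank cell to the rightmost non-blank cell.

100.0

state=A head=1 tape=.0[1]10   (A,1)→(B,1,+1)
state=B head=2 tape=.01[1]0   (B,1)→(A,0,-1)
state=A head=1 tape=.0[1]00   (A,1)→(B,1,+1)
state=B head=2 tape=.01[0]0   (B,0)→(B,.,-1)
state=B head=1 tape=.0[1].0   (B,1)→(A,0,-1)
state=A head=0 tape=.[0]0.0   (A,0)→(C,1,+1)
state=C head=1 tape=.1[0].0   (C,0)→(C,0,-1)
state=C head=0 tape=.[1]0.0   (C,1)→(B,0,-1)
state=B head=-1 tape=[.]00.0   (B,.)→(H,1,+1)
state=H head=0 tape=1[0]0.0
The non-blank tape span at halt is 100.0.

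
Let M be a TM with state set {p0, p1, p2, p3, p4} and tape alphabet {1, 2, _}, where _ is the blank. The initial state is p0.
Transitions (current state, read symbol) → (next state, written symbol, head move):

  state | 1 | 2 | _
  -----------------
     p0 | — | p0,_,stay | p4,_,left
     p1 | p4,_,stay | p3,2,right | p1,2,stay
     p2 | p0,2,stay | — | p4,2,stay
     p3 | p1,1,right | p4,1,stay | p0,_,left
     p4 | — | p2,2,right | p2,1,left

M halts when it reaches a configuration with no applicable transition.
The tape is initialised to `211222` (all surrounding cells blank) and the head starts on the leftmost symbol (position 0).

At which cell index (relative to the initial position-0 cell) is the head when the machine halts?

p0 | __[2]11222   read 2 → write _, move stay, go to p0
p0 | __[_]11222   read _ → write _, move left, go to p4
p4 | _[_]_11222   read _ → write 1, move left, go to p2
p2 | [_]1_11222   read _ → write 2, move stay, go to p4
p4 | [2]1_11222   read 2 → write 2, move right, go to p2
p2 | 2[1]_11222   read 1 → write 2, move stay, go to p0
p0 | 2[2]_11222   read 2 → write _, move stay, go to p0
p0 | 2[_]_11222   read _ → write _, move left, go to p4
p4 | [2]__11222   read 2 → write 2, move right, go to p2
p2 | 2[_]_11222   read _ → write 2, move stay, go to p4
p4 | 2[2]_11222   read 2 → write 2, move right, go to p2
p2 | 22[_]11222   read _ → write 2, move stay, go to p4
p4 | 22[2]11222   read 2 → write 2, move right, go to p2
p2 | 222[1]1222   read 1 → write 2, move stay, go to p0
p0 | 222[2]1222   read 2 → write _, move stay, go to p0
p0 | 222[_]1222   read _ → write _, move left, go to p4
p4 | 22[2]_1222   read 2 → write 2, move right, go to p2
p2 | 222[_]1222   read _ → write 2, move stay, go to p4
p4 | 222[2]1222   read 2 → write 2, move right, go to p2
p2 | 2222[1]222   read 1 → write 2, move stay, go to p0
p0 | 2222[2]222   read 2 → write _, move stay, go to p0
p0 | 2222[_]222   read _ → write _, move left, go to p4
p4 | 222[2]_222   read 2 → write 2, move right, go to p2
p2 | 2222[_]222   read _ → write 2, move stay, go to p4
p4 | 2222[2]222   read 2 → write 2, move right, go to p2
p2 | 22222[2]22
At halt the head is at cell 3.

3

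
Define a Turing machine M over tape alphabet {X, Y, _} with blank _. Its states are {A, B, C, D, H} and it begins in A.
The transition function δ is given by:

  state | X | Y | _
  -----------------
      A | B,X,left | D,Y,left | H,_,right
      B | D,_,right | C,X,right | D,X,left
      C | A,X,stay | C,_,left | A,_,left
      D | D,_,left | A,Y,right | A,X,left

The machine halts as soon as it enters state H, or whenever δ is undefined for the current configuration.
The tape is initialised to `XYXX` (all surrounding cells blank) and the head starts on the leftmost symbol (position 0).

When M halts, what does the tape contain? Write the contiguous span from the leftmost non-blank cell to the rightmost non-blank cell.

A | ___[X]YXX   read X → write X, move left, go to B
B | __[_]XYXX   read _ → write X, move left, go to D
D | _[_]XXYXX   read _ → write X, move left, go to A
A | [_]XXXYXX   read _ → write _, move right, go to H
H | _[X]XXYXX
The non-blank tape span at halt is XXXYXX.

XXXYXX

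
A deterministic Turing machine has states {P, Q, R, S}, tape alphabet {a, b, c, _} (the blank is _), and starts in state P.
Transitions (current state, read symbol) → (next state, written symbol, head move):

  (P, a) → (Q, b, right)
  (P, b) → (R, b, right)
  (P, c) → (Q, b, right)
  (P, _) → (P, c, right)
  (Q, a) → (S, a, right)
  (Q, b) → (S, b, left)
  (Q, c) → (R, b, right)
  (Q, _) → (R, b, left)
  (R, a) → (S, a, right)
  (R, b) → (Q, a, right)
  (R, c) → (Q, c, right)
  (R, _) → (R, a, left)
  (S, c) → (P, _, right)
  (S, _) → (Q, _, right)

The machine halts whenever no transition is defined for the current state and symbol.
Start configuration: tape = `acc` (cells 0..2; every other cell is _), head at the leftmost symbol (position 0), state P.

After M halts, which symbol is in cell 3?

a

P | [a]cc____   read a → write b, move right, go to Q
Q | b[c]c____   read c → write b, move right, go to R
R | bb[c]____   read c → write c, move right, go to Q
Q | bbc[_]___   read _ → write b, move left, go to R
R | bb[c]b___   read c → write c, move right, go to Q
Q | bbc[b]___   read b → write b, move left, go to S
S | bb[c]b___   read c → write _, move right, go to P
P | bb_[b]___   read b → write b, move right, go to R
R | bb_b[_]__   read _ → write a, move left, go to R
R | bb_[b]a__   read b → write a, move right, go to Q
Q | bb_a[a]__   read a → write a, move right, go to S
S | bb_aa[_]_   read _ → write _, move right, go to Q
Q | bb_aa_[_]   read _ → write b, move left, go to R
R | bb_aa[_]b   read _ → write a, move left, go to R
R | bb_a[a]ab   read a → write a, move right, go to S
S | bb_aa[a]b
Cell 3 holds a when M halts.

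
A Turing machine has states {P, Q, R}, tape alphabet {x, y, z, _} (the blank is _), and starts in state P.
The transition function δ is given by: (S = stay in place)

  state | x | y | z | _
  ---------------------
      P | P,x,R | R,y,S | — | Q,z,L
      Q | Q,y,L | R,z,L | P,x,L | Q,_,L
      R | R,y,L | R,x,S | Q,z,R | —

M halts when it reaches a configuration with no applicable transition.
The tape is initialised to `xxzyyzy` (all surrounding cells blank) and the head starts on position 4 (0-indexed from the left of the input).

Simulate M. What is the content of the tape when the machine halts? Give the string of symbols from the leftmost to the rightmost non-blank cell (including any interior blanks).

state=P head=4 tape=xxzy[y]zy   (P,y)→(R,y,S)
state=R head=4 tape=xxzy[y]zy   (R,y)→(R,x,S)
state=R head=4 tape=xxzy[x]zy   (R,x)→(R,y,L)
state=R head=3 tape=xxz[y]yzy   (R,y)→(R,x,S)
state=R head=3 tape=xxz[x]yzy   (R,x)→(R,y,L)
state=R head=2 tape=xx[z]yyzy   (R,z)→(Q,z,R)
state=Q head=3 tape=xxz[y]yzy   (Q,y)→(R,z,L)
state=R head=2 tape=xx[z]zyzy   (R,z)→(Q,z,R)
state=Q head=3 tape=xxz[z]yzy   (Q,z)→(P,x,L)
state=P head=2 tape=xx[z]xyzy
The non-blank tape span at halt is xxzxyzy.

xxzxyzy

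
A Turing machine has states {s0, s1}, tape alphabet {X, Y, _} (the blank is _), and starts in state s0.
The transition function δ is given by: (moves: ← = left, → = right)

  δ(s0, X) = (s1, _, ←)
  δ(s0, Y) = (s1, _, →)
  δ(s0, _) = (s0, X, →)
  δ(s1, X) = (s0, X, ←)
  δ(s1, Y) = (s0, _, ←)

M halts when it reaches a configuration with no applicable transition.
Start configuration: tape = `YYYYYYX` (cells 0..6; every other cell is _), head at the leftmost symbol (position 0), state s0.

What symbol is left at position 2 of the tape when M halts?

_

state=s0 head=0 tape=_[Y]YYYYYX   (s0,Y)→(s1,_,→)
state=s1 head=1 tape=__[Y]YYYYX   (s1,Y)→(s0,_,←)
state=s0 head=0 tape=_[_]_YYYYX   (s0,_)→(s0,X,→)
state=s0 head=1 tape=_X[_]YYYYX   (s0,_)→(s0,X,→)
state=s0 head=2 tape=_XX[Y]YYYX   (s0,Y)→(s1,_,→)
state=s1 head=3 tape=_XX_[Y]YYX   (s1,Y)→(s0,_,←)
state=s0 head=2 tape=_XX[_]_YYX   (s0,_)→(s0,X,→)
state=s0 head=3 tape=_XXX[_]YYX   (s0,_)→(s0,X,→)
state=s0 head=4 tape=_XXXX[Y]YX   (s0,Y)→(s1,_,→)
state=s1 head=5 tape=_XXXX_[Y]X   (s1,Y)→(s0,_,←)
state=s0 head=4 tape=_XXXX[_]_X   (s0,_)→(s0,X,→)
state=s0 head=5 tape=_XXXXX[_]X   (s0,_)→(s0,X,→)
state=s0 head=6 tape=_XXXXXX[X]   (s0,X)→(s1,_,←)
state=s1 head=5 tape=_XXXXX[X]_   (s1,X)→(s0,X,←)
state=s0 head=4 tape=_XXXX[X]X_   (s0,X)→(s1,_,←)
state=s1 head=3 tape=_XXX[X]_X_   (s1,X)→(s0,X,←)
state=s0 head=2 tape=_XX[X]X_X_   (s0,X)→(s1,_,←)
state=s1 head=1 tape=_X[X]_X_X_   (s1,X)→(s0,X,←)
state=s0 head=0 tape=_[X]X_X_X_   (s0,X)→(s1,_,←)
state=s1 head=-1 tape=[_]_X_X_X_
Cell 2 holds _ when M halts.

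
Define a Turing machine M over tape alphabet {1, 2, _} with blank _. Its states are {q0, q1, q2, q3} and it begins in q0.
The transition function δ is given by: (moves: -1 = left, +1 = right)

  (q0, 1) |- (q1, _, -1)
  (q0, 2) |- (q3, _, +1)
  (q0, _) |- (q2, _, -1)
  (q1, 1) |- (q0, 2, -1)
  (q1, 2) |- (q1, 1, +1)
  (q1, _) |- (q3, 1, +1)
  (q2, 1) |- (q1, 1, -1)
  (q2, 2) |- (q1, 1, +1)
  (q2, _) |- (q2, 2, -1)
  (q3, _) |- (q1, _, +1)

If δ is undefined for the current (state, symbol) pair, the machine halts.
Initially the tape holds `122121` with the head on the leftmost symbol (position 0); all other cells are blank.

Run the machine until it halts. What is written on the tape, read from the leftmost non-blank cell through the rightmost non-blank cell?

11_2_221

state=q0 head=0 tape=__[1]22121   (q0,1)→(q1,_,-1)
state=q1 head=-1 tape=_[_]_22121   (q1,_)→(q3,1,+1)
state=q3 head=0 tape=_1[_]22121   (q3,_)→(q1,_,+1)
state=q1 head=1 tape=_1_[2]2121   (q1,2)→(q1,1,+1)
state=q1 head=2 tape=_1_1[2]121   (q1,2)→(q1,1,+1)
state=q1 head=3 tape=_1_11[1]21   (q1,1)→(q0,2,-1)
state=q0 head=2 tape=_1_1[1]221   (q0,1)→(q1,_,-1)
state=q1 head=1 tape=_1_[1]_221   (q1,1)→(q0,2,-1)
state=q0 head=0 tape=_1[_]2_221   (q0,_)→(q2,_,-1)
state=q2 head=-1 tape=_[1]_2_221   (q2,1)→(q1,1,-1)
state=q1 head=-2 tape=[_]1_2_221   (q1,_)→(q3,1,+1)
state=q3 head=-1 tape=1[1]_2_221
The non-blank tape span at halt is 11_2_221.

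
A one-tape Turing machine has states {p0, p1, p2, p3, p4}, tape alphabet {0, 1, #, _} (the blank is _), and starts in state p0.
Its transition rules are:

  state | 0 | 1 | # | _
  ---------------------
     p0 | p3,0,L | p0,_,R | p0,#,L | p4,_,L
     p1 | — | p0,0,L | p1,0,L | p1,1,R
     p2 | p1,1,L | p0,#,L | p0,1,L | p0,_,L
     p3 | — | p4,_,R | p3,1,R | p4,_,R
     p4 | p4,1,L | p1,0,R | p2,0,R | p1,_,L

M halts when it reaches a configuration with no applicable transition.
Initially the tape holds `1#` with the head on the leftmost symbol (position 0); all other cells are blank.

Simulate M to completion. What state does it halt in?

p1

p0 | _____[1]#   read 1 → write _, move R, go to p0
p0 | ______[#]   read # → write #, move L, go to p0
p0 | _____[_]#   read _ → write _, move L, go to p4
p4 | ____[_]_#   read _ → write _, move L, go to p1
p1 | ___[_]__#   read _ → write 1, move R, go to p1
p1 | ___1[_]_#   read _ → write 1, move R, go to p1
p1 | ___11[_]#   read _ → write 1, move R, go to p1
p1 | ___111[#]   read # → write 0, move L, go to p1
p1 | ___11[1]0   read 1 → write 0, move L, go to p0
p0 | ___1[1]00   read 1 → write _, move R, go to p0
p0 | ___1_[0]0   read 0 → write 0, move L, go to p3
p3 | ___1[_]00   read _ → write _, move R, go to p4
p4 | ___1_[0]0   read 0 → write 1, move L, go to p4
p4 | ___1[_]10   read _ → write _, move L, go to p1
p1 | ___[1]_10   read 1 → write 0, move L, go to p0
p0 | __[_]0_10   read _ → write _, move L, go to p4
p4 | _[_]_0_10   read _ → write _, move L, go to p1
p1 | [_]__0_10   read _ → write 1, move R, go to p1
p1 | 1[_]_0_10   read _ → write 1, move R, go to p1
p1 | 11[_]0_10   read _ → write 1, move R, go to p1
p1 | 111[0]_10
No transition is defined for (p1, 0); M halts in state p1.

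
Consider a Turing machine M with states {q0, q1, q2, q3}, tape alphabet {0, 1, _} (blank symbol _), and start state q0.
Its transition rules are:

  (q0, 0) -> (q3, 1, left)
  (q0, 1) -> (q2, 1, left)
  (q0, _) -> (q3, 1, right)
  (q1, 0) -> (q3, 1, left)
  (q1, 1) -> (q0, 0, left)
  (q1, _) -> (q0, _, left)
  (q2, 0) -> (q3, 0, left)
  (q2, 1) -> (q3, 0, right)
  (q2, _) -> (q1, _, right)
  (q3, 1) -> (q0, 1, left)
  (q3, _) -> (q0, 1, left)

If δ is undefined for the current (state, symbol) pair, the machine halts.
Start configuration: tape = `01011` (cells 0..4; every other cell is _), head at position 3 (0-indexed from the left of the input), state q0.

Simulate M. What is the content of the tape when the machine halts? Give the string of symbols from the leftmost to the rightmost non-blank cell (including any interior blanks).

10111011

q0 | ___010[1]1   read 1 → write 1, move left, go to q2
q2 | ___01[0]11   read 0 → write 0, move left, go to q3
q3 | ___0[1]011   read 1 → write 1, move left, go to q0
q0 | ___[0]1011   read 0 → write 1, move left, go to q3
q3 | __[_]11011   read _ → write 1, move left, go to q0
q0 | _[_]111011   read _ → write 1, move right, go to q3
q3 | _1[1]11011   read 1 → write 1, move left, go to q0
q0 | _[1]111011   read 1 → write 1, move left, go to q2
q2 | [_]1111011   read _ → write _, move right, go to q1
q1 | _[1]111011   read 1 → write 0, move left, go to q0
q0 | [_]0111011   read _ → write 1, move right, go to q3
q3 | 1[0]111011
The non-blank tape span at halt is 10111011.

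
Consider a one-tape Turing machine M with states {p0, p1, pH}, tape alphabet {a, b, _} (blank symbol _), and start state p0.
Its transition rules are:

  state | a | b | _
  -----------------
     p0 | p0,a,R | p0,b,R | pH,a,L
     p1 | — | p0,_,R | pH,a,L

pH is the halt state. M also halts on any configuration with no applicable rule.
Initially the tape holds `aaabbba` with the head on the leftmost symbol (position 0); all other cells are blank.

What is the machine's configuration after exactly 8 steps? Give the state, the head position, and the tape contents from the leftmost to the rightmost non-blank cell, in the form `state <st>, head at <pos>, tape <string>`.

p0 | [a]aabbba_   read a → write a, move R, go to p0
p0 | a[a]abbba_   read a → write a, move R, go to p0
p0 | aa[a]bbba_   read a → write a, move R, go to p0
p0 | aaa[b]bba_   read b → write b, move R, go to p0
p0 | aaab[b]ba_   read b → write b, move R, go to p0
p0 | aaabb[b]a_   read b → write b, move R, go to p0
p0 | aaabbb[a]_   read a → write a, move R, go to p0
p0 | aaabbba[_]   read _ → write a, move L, go to pH
pH | aaabbb[a]a
After 8 steps: state pH, head at 6, tape aaabbbaa.

state pH, head at 6, tape aaabbbaa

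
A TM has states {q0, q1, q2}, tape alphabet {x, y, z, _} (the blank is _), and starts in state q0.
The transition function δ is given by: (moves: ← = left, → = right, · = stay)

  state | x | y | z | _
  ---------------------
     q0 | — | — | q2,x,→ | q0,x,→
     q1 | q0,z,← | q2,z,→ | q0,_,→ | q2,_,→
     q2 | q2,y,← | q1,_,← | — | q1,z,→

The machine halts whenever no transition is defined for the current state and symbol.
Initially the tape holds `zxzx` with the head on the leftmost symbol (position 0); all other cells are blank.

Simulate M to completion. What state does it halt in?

q0

q0 | _[z]xzx   read z → write x, move →, go to q2
q2 | _x[x]zx   read x → write y, move ←, go to q2
q2 | _[x]yzx   read x → write y, move ←, go to q2
q2 | [_]yyzx   read _ → write z, move →, go to q1
q1 | z[y]yzx   read y → write z, move →, go to q2
q2 | zz[y]zx   read y → write _, move ←, go to q1
q1 | z[z]_zx   read z → write _, move →, go to q0
q0 | z_[_]zx   read _ → write x, move →, go to q0
q0 | z_x[z]x   read z → write x, move →, go to q2
q2 | z_xx[x]   read x → write y, move ←, go to q2
q2 | z_x[x]y   read x → write y, move ←, go to q2
q2 | z_[x]yy   read x → write y, move ←, go to q2
q2 | z[_]yyy   read _ → write z, move →, go to q1
q1 | zz[y]yy   read y → write z, move →, go to q2
q2 | zzz[y]y   read y → write _, move ←, go to q1
q1 | zz[z]_y   read z → write _, move →, go to q0
q0 | zz_[_]y   read _ → write x, move →, go to q0
q0 | zz_x[y]
No transition is defined for (q0, y); M halts in state q0.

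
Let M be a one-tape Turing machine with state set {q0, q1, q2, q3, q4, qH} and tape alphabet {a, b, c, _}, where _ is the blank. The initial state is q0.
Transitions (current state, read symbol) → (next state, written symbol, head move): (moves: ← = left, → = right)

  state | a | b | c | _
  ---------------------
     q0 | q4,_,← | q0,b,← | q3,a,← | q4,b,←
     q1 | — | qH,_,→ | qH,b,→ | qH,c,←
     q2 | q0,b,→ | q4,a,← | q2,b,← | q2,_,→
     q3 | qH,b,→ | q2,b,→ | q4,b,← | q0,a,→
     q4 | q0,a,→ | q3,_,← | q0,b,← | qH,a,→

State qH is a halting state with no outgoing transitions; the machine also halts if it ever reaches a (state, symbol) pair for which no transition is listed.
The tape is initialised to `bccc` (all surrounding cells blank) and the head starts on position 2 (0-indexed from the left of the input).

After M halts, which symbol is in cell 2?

state=q0 head=2 tape=__bc[c]c   (q0,c)→(q3,a,←)
state=q3 head=1 tape=__b[c]ac   (q3,c)→(q4,b,←)
state=q4 head=0 tape=__[b]bac   (q4,b)→(q3,_,←)
state=q3 head=-1 tape=_[_]_bac   (q3,_)→(q0,a,→)
state=q0 head=0 tape=_a[_]bac   (q0,_)→(q4,b,←)
state=q4 head=-1 tape=_[a]bbac   (q4,a)→(q0,a,→)
state=q0 head=0 tape=_a[b]bac   (q0,b)→(q0,b,←)
state=q0 head=-1 tape=_[a]bbac   (q0,a)→(q4,_,←)
state=q4 head=-2 tape=[_]_bbac   (q4,_)→(qH,a,→)
state=qH head=-1 tape=a[_]bbac
Cell 2 holds a when M halts.

a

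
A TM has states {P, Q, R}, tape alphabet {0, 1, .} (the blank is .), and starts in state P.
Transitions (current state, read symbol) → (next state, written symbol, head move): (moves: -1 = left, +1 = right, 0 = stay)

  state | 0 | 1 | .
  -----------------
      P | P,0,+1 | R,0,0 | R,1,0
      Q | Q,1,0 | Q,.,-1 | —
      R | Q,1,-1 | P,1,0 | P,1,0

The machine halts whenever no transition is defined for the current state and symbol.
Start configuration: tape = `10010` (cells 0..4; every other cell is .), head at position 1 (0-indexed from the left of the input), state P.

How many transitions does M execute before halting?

P | .1[0]010   read 0 → write 0, move +1, go to P
P | .10[0]10   read 0 → write 0, move +1, go to P
P | .100[1]0   read 1 → write 0, move 0, go to R
R | .100[0]0   read 0 → write 1, move -1, go to Q
Q | .10[0]10   read 0 → write 1, move 0, go to Q
Q | .10[1]10   read 1 → write ., move -1, go to Q
Q | .1[0].10   read 0 → write 1, move 0, go to Q
Q | .1[1].10   read 1 → write ., move -1, go to Q
Q | .[1]..10   read 1 → write ., move -1, go to Q
Q | [.]...10
M halts after 9 transitions.

9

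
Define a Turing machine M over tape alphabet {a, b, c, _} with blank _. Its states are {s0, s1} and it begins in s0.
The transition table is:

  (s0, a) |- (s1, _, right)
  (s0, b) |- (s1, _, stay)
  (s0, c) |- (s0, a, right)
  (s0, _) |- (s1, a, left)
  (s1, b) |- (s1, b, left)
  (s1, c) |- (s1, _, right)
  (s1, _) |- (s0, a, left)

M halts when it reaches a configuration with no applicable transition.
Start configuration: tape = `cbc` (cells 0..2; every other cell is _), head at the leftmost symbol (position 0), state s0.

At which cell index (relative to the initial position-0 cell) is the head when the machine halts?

state=s0 head=0 tape=[c]bc   (s0,c)→(s0,a,right)
state=s0 head=1 tape=a[b]c   (s0,b)→(s1,_,stay)
state=s1 head=1 tape=a[_]c   (s1,_)→(s0,a,left)
state=s0 head=0 tape=[a]ac   (s0,a)→(s1,_,right)
state=s1 head=1 tape=_[a]c
At halt the head is at cell 1.

1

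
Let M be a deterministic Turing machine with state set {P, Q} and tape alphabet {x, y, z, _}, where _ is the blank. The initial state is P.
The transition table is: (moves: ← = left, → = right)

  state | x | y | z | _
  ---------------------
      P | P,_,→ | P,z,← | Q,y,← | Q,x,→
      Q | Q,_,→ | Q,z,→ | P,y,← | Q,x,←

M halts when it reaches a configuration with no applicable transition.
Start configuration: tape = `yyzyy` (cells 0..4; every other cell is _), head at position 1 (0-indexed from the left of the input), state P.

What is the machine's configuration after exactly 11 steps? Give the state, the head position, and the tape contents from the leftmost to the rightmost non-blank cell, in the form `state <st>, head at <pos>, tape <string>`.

state Q, head at 0, tape xzzzyy

P | _y[y]zyy   read y → write z, move ←, go to P
P | _[y]zzyy   read y → write z, move ←, go to P
P | [_]zzzyy   read _ → write x, move →, go to Q
Q | x[z]zzyy   read z → write y, move ←, go to P
P | [x]yzzyy   read x → write _, move →, go to P
P | _[y]zzyy   read y → write z, move ←, go to P
P | [_]zzzyy   read _ → write x, move →, go to Q
Q | x[z]zzyy   read z → write y, move ←, go to P
P | [x]yzzyy   read x → write _, move →, go to P
P | _[y]zzyy   read y → write z, move ←, go to P
P | [_]zzzyy   read _ → write x, move →, go to Q
Q | x[z]zzyy
After 11 steps: state Q, head at 0, tape xzzzyy.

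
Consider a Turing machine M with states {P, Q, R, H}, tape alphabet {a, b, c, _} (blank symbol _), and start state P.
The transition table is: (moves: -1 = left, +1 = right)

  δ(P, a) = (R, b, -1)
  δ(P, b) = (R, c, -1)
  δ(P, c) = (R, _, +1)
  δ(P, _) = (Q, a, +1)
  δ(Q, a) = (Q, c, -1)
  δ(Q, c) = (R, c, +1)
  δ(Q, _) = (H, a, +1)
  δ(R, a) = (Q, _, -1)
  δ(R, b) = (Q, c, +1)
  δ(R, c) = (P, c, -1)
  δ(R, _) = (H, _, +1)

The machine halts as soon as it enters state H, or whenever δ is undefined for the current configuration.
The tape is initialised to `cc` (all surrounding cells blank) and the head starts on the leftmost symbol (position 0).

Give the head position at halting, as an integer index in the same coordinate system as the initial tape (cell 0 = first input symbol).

3

P | [c]c__   read c → write _, move +1, go to R
R | _[c]__   read c → write c, move -1, go to P
P | [_]c__   read _ → write a, move +1, go to Q
Q | a[c]__   read c → write c, move +1, go to R
R | ac[_]_   read _ → write _, move +1, go to H
H | ac_[_]
At halt the head is at cell 3.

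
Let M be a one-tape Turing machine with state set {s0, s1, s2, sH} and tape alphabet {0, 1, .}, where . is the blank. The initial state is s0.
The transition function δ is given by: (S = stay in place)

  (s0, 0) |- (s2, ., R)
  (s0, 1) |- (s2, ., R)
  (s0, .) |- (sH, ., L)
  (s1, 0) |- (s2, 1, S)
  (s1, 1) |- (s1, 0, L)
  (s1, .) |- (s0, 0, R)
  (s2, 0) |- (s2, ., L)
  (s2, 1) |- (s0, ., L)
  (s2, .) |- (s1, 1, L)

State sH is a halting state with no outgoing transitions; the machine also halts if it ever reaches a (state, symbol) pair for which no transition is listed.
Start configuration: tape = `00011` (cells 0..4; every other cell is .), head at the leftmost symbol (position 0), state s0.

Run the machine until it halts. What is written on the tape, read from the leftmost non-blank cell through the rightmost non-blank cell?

0...11

s0 | .[0]0011   read 0 → write ., move R, go to s2
s2 | ..[0]011   read 0 → write ., move L, go to s2
s2 | .[.].011   read . → write 1, move L, go to s1
s1 | [.]1.011   read . → write 0, move R, go to s0
s0 | 0[1].011   read 1 → write ., move R, go to s2
s2 | 0.[.]011   read . → write 1, move L, go to s1
s1 | 0[.]1011   read . → write 0, move R, go to s0
s0 | 00[1]011   read 1 → write ., move R, go to s2
s2 | 00.[0]11   read 0 → write ., move L, go to s2
s2 | 00[.].11   read . → write 1, move L, go to s1
s1 | 0[0]1.11   read 0 → write 1, move S, go to s2
s2 | 0[1]1.11   read 1 → write ., move L, go to s0
s0 | [0].1.11   read 0 → write ., move R, go to s2
s2 | .[.]1.11   read . → write 1, move L, go to s1
s1 | [.]11.11   read . → write 0, move R, go to s0
s0 | 0[1]1.11   read 1 → write ., move R, go to s2
s2 | 0.[1].11   read 1 → write ., move L, go to s0
s0 | 0[.]..11   read . → write ., move L, go to sH
sH | [0]...11
The non-blank tape span at halt is 0...11.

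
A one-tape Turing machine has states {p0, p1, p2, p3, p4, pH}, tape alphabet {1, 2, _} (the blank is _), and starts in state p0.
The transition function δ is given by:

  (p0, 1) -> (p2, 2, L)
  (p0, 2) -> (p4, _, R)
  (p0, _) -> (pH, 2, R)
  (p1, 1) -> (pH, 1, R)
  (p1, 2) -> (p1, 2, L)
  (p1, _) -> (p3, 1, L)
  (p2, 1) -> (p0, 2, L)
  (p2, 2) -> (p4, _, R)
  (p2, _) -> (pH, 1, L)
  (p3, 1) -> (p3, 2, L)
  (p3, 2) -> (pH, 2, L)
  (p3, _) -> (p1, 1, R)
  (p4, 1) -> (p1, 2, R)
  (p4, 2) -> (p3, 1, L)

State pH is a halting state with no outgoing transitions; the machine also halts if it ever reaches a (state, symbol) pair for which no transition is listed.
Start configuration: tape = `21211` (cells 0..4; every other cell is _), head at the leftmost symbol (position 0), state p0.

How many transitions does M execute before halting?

7

p0 | _[2]1211   read 2 → write _, move R, go to p4
p4 | __[1]211   read 1 → write 2, move R, go to p1
p1 | __2[2]11   read 2 → write 2, move L, go to p1
p1 | __[2]211   read 2 → write 2, move L, go to p1
p1 | _[_]2211   read _ → write 1, move L, go to p3
p3 | [_]12211   read _ → write 1, move R, go to p1
p1 | 1[1]2211   read 1 → write 1, move R, go to pH
pH | 11[2]211
M halts after 7 transitions.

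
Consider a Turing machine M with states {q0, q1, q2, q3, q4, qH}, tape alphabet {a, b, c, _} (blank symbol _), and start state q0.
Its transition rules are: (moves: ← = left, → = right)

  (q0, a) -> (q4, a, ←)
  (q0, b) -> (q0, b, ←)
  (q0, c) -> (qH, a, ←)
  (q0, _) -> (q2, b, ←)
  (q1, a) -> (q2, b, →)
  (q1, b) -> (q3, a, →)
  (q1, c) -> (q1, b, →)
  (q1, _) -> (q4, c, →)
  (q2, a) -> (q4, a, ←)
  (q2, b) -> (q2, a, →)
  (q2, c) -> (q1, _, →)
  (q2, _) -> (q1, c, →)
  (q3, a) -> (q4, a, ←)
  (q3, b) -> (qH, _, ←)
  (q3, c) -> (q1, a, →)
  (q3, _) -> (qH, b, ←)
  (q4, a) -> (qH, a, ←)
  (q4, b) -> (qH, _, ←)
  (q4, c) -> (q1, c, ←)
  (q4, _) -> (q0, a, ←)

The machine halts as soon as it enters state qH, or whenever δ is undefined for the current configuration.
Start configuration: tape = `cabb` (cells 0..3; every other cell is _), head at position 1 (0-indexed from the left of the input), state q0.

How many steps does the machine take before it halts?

13

state=q0 head=1 tape=_c[a]bb___   (q0,a)→(q4,a,←)
state=q4 head=0 tape=_[c]abb___   (q4,c)→(q1,c,←)
state=q1 head=-1 tape=[_]cabb___   (q1,_)→(q4,c,→)
state=q4 head=0 tape=c[c]abb___   (q4,c)→(q1,c,←)
state=q1 head=-1 tape=[c]cabb___   (q1,c)→(q1,b,→)
state=q1 head=0 tape=b[c]abb___   (q1,c)→(q1,b,→)
state=q1 head=1 tape=bb[a]bb___   (q1,a)→(q2,b,→)
state=q2 head=2 tape=bbb[b]b___   (q2,b)→(q2,a,→)
state=q2 head=3 tape=bbba[b]___   (q2,b)→(q2,a,→)
state=q2 head=4 tape=bbbaa[_]__   (q2,_)→(q1,c,→)
state=q1 head=5 tape=bbbaac[_]_   (q1,_)→(q4,c,→)
state=q4 head=6 tape=bbbaacc[_]   (q4,_)→(q0,a,←)
state=q0 head=5 tape=bbbaac[c]a   (q0,c)→(qH,a,←)
state=qH head=4 tape=bbbaa[c]aa
M halts after 13 transitions.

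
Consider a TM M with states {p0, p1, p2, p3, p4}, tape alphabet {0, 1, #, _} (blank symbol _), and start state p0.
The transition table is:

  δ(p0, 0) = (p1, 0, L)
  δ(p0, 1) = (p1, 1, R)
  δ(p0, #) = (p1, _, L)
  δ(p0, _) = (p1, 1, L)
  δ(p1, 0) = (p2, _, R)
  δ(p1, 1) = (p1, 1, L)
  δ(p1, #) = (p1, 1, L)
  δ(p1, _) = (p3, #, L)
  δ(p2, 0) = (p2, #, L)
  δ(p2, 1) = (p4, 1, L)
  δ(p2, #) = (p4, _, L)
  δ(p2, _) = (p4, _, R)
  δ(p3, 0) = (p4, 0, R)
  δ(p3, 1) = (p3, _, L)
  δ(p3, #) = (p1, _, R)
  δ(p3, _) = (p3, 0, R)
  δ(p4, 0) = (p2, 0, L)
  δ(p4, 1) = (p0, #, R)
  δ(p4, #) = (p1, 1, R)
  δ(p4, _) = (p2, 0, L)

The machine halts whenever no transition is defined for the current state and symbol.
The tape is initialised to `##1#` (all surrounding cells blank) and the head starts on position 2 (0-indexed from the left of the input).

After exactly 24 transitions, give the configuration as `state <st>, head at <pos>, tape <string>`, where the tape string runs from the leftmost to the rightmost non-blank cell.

p0 | ___##[1]#   read 1 → write 1, move R, go to p1
p1 | ___##1[#]   read # → write 1, move L, go to p1
p1 | ___##[1]1   read 1 → write 1, move L, go to p1
p1 | ___#[#]11   read # → write 1, move L, go to p1
p1 | ___[#]111   read # → write 1, move L, go to p1
p1 | __[_]1111   read _ → write #, move L, go to p3
p3 | _[_]#1111   read _ → write 0, move R, go to p3
p3 | _0[#]1111   read # → write _, move R, go to p1
p1 | _0_[1]111   read 1 → write 1, move L, go to p1
p1 | _0[_]1111   read _ → write #, move L, go to p3
p3 | _[0]#1111   read 0 → write 0, move R, go to p4
p4 | _0[#]1111   read # → write 1, move R, go to p1
p1 | _01[1]111   read 1 → write 1, move L, go to p1
p1 | _0[1]1111   read 1 → write 1, move L, go to p1
p1 | _[0]11111   read 0 → write _, move R, go to p2
p2 | __[1]1111   read 1 → write 1, move L, go to p4
p4 | _[_]11111   read _ → write 0, move L, go to p2
p2 | [_]011111   read _ → write _, move R, go to p4
p4 | _[0]11111   read 0 → write 0, move L, go to p2
p2 | [_]011111   read _ → write _, move R, go to p4
p4 | _[0]11111   read 0 → write 0, move L, go to p2
p2 | [_]011111   read _ → write _, move R, go to p4
p4 | _[0]11111   read 0 → write 0, move L, go to p2
p2 | [_]011111   read _ → write _, move R, go to p4
p4 | _[0]11111
After 24 steps: state p4, head at -2, tape 011111.

state p4, head at -2, tape 011111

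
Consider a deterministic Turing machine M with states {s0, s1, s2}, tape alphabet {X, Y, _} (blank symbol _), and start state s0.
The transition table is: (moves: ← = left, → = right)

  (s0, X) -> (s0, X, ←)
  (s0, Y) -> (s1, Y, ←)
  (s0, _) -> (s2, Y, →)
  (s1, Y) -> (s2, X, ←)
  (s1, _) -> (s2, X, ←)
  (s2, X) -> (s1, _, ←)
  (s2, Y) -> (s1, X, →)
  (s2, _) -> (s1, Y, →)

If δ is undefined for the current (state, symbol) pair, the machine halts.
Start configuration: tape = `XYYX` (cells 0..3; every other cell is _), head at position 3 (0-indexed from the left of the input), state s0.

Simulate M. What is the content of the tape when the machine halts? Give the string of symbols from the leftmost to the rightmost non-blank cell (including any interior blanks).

s0 | __XYY[X]   read X → write X, move ←, go to s0
s0 | __XY[Y]X   read Y → write Y, move ←, go to s1
s1 | __X[Y]YX   read Y → write X, move ←, go to s2
s2 | __[X]XYX   read X → write _, move ←, go to s1
s1 | _[_]_XYX   read _ → write X, move ←, go to s2
s2 | [_]X_XYX   read _ → write Y, move →, go to s1
s1 | Y[X]_XYX
The non-blank tape span at halt is YX_XYX.

YX_XYX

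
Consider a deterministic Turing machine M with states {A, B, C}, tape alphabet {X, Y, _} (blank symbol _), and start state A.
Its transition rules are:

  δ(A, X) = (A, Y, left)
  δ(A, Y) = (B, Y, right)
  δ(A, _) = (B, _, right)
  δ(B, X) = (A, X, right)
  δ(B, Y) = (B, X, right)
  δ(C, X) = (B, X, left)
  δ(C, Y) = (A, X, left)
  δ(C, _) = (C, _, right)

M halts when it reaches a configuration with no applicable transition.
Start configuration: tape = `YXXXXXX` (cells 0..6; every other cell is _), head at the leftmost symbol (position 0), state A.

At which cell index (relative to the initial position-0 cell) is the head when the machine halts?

7

state=A head=0 tape=[Y]XXXXXX_   (A,Y)→(B,Y,right)
state=B head=1 tape=Y[X]XXXXX_   (B,X)→(A,X,right)
state=A head=2 tape=YX[X]XXXX_   (A,X)→(A,Y,left)
state=A head=1 tape=Y[X]YXXXX_   (A,X)→(A,Y,left)
state=A head=0 tape=[Y]YYXXXX_   (A,Y)→(B,Y,right)
state=B head=1 tape=Y[Y]YXXXX_   (B,Y)→(B,X,right)
state=B head=2 tape=YX[Y]XXXX_   (B,Y)→(B,X,right)
state=B head=3 tape=YXX[X]XXX_   (B,X)→(A,X,right)
state=A head=4 tape=YXXX[X]XX_   (A,X)→(A,Y,left)
state=A head=3 tape=YXX[X]YXX_   (A,X)→(A,Y,left)
state=A head=2 tape=YX[X]YYXX_   (A,X)→(A,Y,left)
state=A head=1 tape=Y[X]YYYXX_   (A,X)→(A,Y,left)
state=A head=0 tape=[Y]YYYYXX_   (A,Y)→(B,Y,right)
state=B head=1 tape=Y[Y]YYYXX_   (B,Y)→(B,X,right)
state=B head=2 tape=YX[Y]YYXX_   (B,Y)→(B,X,right)
state=B head=3 tape=YXX[Y]YXX_   (B,Y)→(B,X,right)
state=B head=4 tape=YXXX[Y]XX_   (B,Y)→(B,X,right)
state=B head=5 tape=YXXXX[X]X_   (B,X)→(A,X,right)
state=A head=6 tape=YXXXXX[X]_   (A,X)→(A,Y,left)
state=A head=5 tape=YXXXX[X]Y_   (A,X)→(A,Y,left)
state=A head=4 tape=YXXX[X]YY_   (A,X)→(A,Y,left)
state=A head=3 tape=YXX[X]YYY_   (A,X)→(A,Y,left)
state=A head=2 tape=YX[X]YYYY_   (A,X)→(A,Y,left)
state=A head=1 tape=Y[X]YYYYY_   (A,X)→(A,Y,left)
state=A head=0 tape=[Y]YYYYYY_   (A,Y)→(B,Y,right)
state=B head=1 tape=Y[Y]YYYYY_   (B,Y)→(B,X,right)
state=B head=2 tape=YX[Y]YYYY_   (B,Y)→(B,X,right)
state=B head=3 tape=YXX[Y]YYY_   (B,Y)→(B,X,right)
state=B head=4 tape=YXXX[Y]YY_   (B,Y)→(B,X,right)
state=B head=5 tape=YXXXX[Y]Y_   (B,Y)→(B,X,right)
state=B head=6 tape=YXXXXX[Y]_   (B,Y)→(B,X,right)
state=B head=7 tape=YXXXXXX[_]
At halt the head is at cell 7.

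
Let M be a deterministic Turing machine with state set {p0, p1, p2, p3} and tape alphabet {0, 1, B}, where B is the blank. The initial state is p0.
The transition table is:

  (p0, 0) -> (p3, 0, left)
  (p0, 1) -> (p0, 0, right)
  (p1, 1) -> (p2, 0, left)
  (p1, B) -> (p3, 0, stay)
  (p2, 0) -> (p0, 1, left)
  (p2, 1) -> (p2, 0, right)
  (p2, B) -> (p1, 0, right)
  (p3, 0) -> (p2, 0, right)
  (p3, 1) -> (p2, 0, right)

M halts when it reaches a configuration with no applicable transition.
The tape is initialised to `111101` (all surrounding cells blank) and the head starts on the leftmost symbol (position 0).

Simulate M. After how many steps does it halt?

p0 | B[1]11101   read 1 → write 0, move right, go to p0
p0 | B0[1]1101   read 1 → write 0, move right, go to p0
p0 | B00[1]101   read 1 → write 0, move right, go to p0
p0 | B000[1]01   read 1 → write 0, move right, go to p0
p0 | B0000[0]1   read 0 → write 0, move left, go to p3
p3 | B000[0]01   read 0 → write 0, move right, go to p2
p2 | B0000[0]1   read 0 → write 1, move left, go to p0
p0 | B000[0]11   read 0 → write 0, move left, go to p3
p3 | B00[0]011   read 0 → write 0, move right, go to p2
p2 | B000[0]11   read 0 → write 1, move left, go to p0
p0 | B00[0]111   read 0 → write 0, move left, go to p3
p3 | B0[0]0111   read 0 → write 0, move right, go to p2
p2 | B00[0]111   read 0 → write 1, move left, go to p0
p0 | B0[0]1111   read 0 → write 0, move left, go to p3
p3 | B[0]01111   read 0 → write 0, move right, go to p2
p2 | B0[0]1111   read 0 → write 1, move left, go to p0
p0 | B[0]11111   read 0 → write 0, move left, go to p3
p3 | [B]011111
M halts after 17 transitions.

17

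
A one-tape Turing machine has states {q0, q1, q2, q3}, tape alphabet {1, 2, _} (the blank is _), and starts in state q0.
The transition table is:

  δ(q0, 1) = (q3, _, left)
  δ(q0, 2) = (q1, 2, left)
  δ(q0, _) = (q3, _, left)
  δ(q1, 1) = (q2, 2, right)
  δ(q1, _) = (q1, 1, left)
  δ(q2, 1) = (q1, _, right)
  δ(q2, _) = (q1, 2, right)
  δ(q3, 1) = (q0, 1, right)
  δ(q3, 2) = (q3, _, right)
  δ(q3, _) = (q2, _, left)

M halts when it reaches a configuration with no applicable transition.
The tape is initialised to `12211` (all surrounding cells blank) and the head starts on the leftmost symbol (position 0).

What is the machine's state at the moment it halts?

state=q0 head=0 tape=__[1]2211   (q0,1)→(q3,_,left)
state=q3 head=-1 tape=_[_]_2211   (q3,_)→(q2,_,left)
state=q2 head=-2 tape=[_]__2211   (q2,_)→(q1,2,right)
state=q1 head=-1 tape=2[_]_2211   (q1,_)→(q1,1,left)
state=q1 head=-2 tape=[2]1_2211
No transition is defined for (q1, 2); M halts in state q1.

q1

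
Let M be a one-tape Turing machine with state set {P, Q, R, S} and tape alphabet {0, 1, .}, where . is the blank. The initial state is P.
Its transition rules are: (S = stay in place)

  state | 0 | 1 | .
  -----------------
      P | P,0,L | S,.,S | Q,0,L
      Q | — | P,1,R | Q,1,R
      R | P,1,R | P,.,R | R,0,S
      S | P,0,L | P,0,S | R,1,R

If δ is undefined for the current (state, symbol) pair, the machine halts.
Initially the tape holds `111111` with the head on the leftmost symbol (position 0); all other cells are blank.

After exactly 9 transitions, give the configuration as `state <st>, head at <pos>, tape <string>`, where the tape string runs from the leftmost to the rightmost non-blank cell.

state P, head at 6, tape 1.1.1

state=P head=0 tape=[1]11111.   (P,1)→(S,.,S)
state=S head=0 tape=[.]11111.   (S,.)→(R,1,R)
state=R head=1 tape=1[1]1111.   (R,1)→(P,.,R)
state=P head=2 tape=1.[1]111.   (P,1)→(S,.,S)
state=S head=2 tape=1.[.]111.   (S,.)→(R,1,R)
state=R head=3 tape=1.1[1]11.   (R,1)→(P,.,R)
state=P head=4 tape=1.1.[1]1.   (P,1)→(S,.,S)
state=S head=4 tape=1.1.[.]1.   (S,.)→(R,1,R)
state=R head=5 tape=1.1.1[1].   (R,1)→(P,.,R)
state=P head=6 tape=1.1.1.[.]
After 9 steps: state P, head at 6, tape 1.1.1.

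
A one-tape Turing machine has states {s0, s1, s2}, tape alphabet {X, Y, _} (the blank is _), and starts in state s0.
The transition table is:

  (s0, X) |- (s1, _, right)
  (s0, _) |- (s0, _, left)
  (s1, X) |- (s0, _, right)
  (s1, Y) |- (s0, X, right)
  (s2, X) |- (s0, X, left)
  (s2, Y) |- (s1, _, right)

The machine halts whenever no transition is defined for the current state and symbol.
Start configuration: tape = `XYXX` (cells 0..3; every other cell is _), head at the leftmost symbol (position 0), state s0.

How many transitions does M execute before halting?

state=s0 head=0 tape=[X]YXX_   (s0,X)→(s1,_,right)
state=s1 head=1 tape=_[Y]XX_   (s1,Y)→(s0,X,right)
state=s0 head=2 tape=_X[X]X_   (s0,X)→(s1,_,right)
state=s1 head=3 tape=_X_[X]_   (s1,X)→(s0,_,right)
state=s0 head=4 tape=_X__[_]   (s0,_)→(s0,_,left)
state=s0 head=3 tape=_X_[_]_   (s0,_)→(s0,_,left)
state=s0 head=2 tape=_X[_]__   (s0,_)→(s0,_,left)
state=s0 head=1 tape=_[X]___   (s0,X)→(s1,_,right)
state=s1 head=2 tape=__[_]__
M halts after 8 transitions.

8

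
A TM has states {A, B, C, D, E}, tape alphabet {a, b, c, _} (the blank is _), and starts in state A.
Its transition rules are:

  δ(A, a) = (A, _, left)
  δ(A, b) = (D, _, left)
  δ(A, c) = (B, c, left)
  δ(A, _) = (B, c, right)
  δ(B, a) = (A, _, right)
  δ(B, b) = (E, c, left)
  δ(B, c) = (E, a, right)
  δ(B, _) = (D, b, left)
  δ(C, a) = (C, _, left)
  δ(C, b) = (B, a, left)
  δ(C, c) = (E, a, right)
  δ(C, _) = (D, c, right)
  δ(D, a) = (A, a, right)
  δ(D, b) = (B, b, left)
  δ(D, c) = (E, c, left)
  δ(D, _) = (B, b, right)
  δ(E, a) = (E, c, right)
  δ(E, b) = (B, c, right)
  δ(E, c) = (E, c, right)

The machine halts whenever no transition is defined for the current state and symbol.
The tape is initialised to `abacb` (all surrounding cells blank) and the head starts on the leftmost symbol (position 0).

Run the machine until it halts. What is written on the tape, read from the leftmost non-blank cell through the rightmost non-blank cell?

state=A head=0 tape=__[a]bacb   (A,a)→(A,_,left)
state=A head=-1 tape=_[_]_bacb   (A,_)→(B,c,right)
state=B head=0 tape=_c[_]bacb   (B,_)→(D,b,left)
state=D head=-1 tape=_[c]bbacb   (D,c)→(E,c,left)
state=E head=-2 tape=[_]cbbacb
The non-blank tape span at halt is cbbacb.

cbbacb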